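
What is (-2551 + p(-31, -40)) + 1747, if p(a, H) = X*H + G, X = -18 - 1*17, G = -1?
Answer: 595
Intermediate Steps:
X = -35 (X = -18 - 17 = -35)
p(a, H) = -1 - 35*H (p(a, H) = -35*H - 1 = -1 - 35*H)
(-2551 + p(-31, -40)) + 1747 = (-2551 + (-1 - 35*(-40))) + 1747 = (-2551 + (-1 + 1400)) + 1747 = (-2551 + 1399) + 1747 = -1152 + 1747 = 595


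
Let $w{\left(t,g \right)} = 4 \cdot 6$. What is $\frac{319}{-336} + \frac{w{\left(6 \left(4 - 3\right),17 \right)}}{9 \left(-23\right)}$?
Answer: $- \frac{8233}{7728} \approx -1.0653$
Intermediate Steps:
$w{\left(t,g \right)} = 24$
$\frac{319}{-336} + \frac{w{\left(6 \left(4 - 3\right),17 \right)}}{9 \left(-23\right)} = \frac{319}{-336} + \frac{24}{9 \left(-23\right)} = 319 \left(- \frac{1}{336}\right) + \frac{24}{-207} = - \frac{319}{336} + 24 \left(- \frac{1}{207}\right) = - \frac{319}{336} - \frac{8}{69} = - \frac{8233}{7728}$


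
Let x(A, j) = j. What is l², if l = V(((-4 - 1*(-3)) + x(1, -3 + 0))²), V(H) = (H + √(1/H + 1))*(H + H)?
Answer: 263232 + 8192*√17 ≈ 2.9701e+5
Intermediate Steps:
V(H) = 2*H*(H + √(1 + 1/H)) (V(H) = (H + √(1 + 1/H))*(2*H) = 2*H*(H + √(1 + 1/H)))
l = 512 + 8*√17 (l = 2*((-4 - 1*(-3)) + (-3 + 0))²*(((-4 - 1*(-3)) + (-3 + 0))² + √((1 + ((-4 - 1*(-3)) + (-3 + 0))²)/(((-4 - 1*(-3)) + (-3 + 0))²))) = 2*((-4 + 3) - 3)²*(((-4 + 3) - 3)² + √((1 + ((-4 + 3) - 3)²)/(((-4 + 3) - 3)²))) = 2*(-1 - 3)²*((-1 - 3)² + √((1 + (-1 - 3)²)/((-1 - 3)²))) = 2*(-4)²*((-4)² + √((1 + (-4)²)/((-4)²))) = 2*16*(16 + √((1 + 16)/16)) = 2*16*(16 + √((1/16)*17)) = 2*16*(16 + √(17/16)) = 2*16*(16 + √17/4) = 512 + 8*√17 ≈ 544.98)
l² = (512 + 8*√17)²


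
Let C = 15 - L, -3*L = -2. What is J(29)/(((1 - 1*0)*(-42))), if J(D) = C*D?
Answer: -1247/126 ≈ -9.8968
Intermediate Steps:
L = ⅔ (L = -⅓*(-2) = ⅔ ≈ 0.66667)
C = 43/3 (C = 15 - 1*⅔ = 15 - ⅔ = 43/3 ≈ 14.333)
J(D) = 43*D/3
J(29)/(((1 - 1*0)*(-42))) = ((43/3)*29)/(((1 - 1*0)*(-42))) = 1247/(3*(((1 + 0)*(-42)))) = 1247/(3*((1*(-42)))) = (1247/3)/(-42) = (1247/3)*(-1/42) = -1247/126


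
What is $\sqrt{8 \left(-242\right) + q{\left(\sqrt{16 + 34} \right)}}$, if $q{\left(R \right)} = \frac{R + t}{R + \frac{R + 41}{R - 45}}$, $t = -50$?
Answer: $\frac{\sqrt{173876 - 425445 \sqrt{2}}}{\sqrt{-91 + 220 \sqrt{2}}} \approx 44.084 i$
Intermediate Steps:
$q{\left(R \right)} = \frac{-50 + R}{R + \frac{41 + R}{-45 + R}}$ ($q{\left(R \right)} = \frac{R - 50}{R + \frac{R + 41}{R - 45}} = \frac{-50 + R}{R + \frac{41 + R}{-45 + R}}$)
$\sqrt{8 \left(-242\right) + q{\left(\sqrt{16 + 34} \right)}} = \sqrt{8 \left(-242\right) + \frac{2250 + \left(\sqrt{16 + 34}\right)^{2} - 95 \sqrt{16 + 34}}{41 + \left(\sqrt{16 + 34}\right)^{2} - 44 \sqrt{16 + 34}}} = \sqrt{-1936 + \frac{2250 + \left(\sqrt{50}\right)^{2} - 95 \sqrt{50}}{41 + \left(\sqrt{50}\right)^{2} - 44 \sqrt{50}}} = \sqrt{-1936 + \frac{2250 + \left(5 \sqrt{2}\right)^{2} - 95 \cdot 5 \sqrt{2}}{41 + \left(5 \sqrt{2}\right)^{2} - 44 \cdot 5 \sqrt{2}}} = \sqrt{-1936 + \frac{2250 + 50 - 475 \sqrt{2}}{41 + 50 - 220 \sqrt{2}}} = \sqrt{-1936 + \frac{2300 - 475 \sqrt{2}}{91 - 220 \sqrt{2}}}$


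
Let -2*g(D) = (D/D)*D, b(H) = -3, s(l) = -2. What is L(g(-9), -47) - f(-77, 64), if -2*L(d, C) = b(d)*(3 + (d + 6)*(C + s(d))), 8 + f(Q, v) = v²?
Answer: -19421/4 ≈ -4855.3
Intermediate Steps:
f(Q, v) = -8 + v²
g(D) = -D/2 (g(D) = -D/D*D/2 = -D/2)
L(d, C) = 9/2 + 3*(-2 + C)*(6 + d)/2 (L(d, C) = -(-3)*(3 + (d + 6)*(C - 2))/2 = -(-3)*(3 + (6 + d)*(-2 + C))/2 = -(-3)*(3 + (-2 + C)*(6 + d))/2 = -(-9 - 3*(-2 + C)*(6 + d))/2 = 9/2 + 3*(-2 + C)*(6 + d)/2)
L(g(-9), -47) - f(-77, 64) = (-27/2 - (-3)*(-9)/2 + 9*(-47) + (3/2)*(-47)*(-½*(-9))) - (-8 + 64²) = (-27/2 - 3*9/2 - 423 + (3/2)*(-47)*(9/2)) - (-8 + 4096) = (-27/2 - 27/2 - 423 - 1269/4) - 1*4088 = -3069/4 - 4088 = -19421/4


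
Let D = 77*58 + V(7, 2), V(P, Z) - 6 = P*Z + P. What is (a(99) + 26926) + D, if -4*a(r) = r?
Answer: 125577/4 ≈ 31394.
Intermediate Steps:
V(P, Z) = 6 + P + P*Z (V(P, Z) = 6 + (P*Z + P) = 6 + (P + P*Z) = 6 + P + P*Z)
D = 4493 (D = 77*58 + (6 + 7 + 7*2) = 4466 + (6 + 7 + 14) = 4466 + 27 = 4493)
a(r) = -r/4
(a(99) + 26926) + D = (-¼*99 + 26926) + 4493 = (-99/4 + 26926) + 4493 = 107605/4 + 4493 = 125577/4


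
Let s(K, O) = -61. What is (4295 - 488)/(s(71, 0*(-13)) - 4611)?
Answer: -3807/4672 ≈ -0.81485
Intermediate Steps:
(4295 - 488)/(s(71, 0*(-13)) - 4611) = (4295 - 488)/(-61 - 4611) = 3807/(-4672) = 3807*(-1/4672) = -3807/4672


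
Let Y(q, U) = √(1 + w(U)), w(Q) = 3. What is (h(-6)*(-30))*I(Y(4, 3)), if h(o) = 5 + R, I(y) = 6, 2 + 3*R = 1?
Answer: -840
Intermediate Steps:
R = -⅓ (R = -⅔ + (⅓)*1 = -⅔ + ⅓ = -⅓ ≈ -0.33333)
Y(q, U) = 2 (Y(q, U) = √(1 + 3) = √4 = 2)
h(o) = 14/3 (h(o) = 5 - ⅓ = 14/3)
(h(-6)*(-30))*I(Y(4, 3)) = ((14/3)*(-30))*6 = -140*6 = -840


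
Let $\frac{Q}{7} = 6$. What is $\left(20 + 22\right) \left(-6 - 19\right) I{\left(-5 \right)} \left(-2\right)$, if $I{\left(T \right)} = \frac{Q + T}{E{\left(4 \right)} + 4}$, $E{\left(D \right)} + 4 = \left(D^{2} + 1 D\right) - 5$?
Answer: $5180$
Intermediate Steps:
$Q = 42$ ($Q = 7 \cdot 6 = 42$)
$E{\left(D \right)} = -9 + D + D^{2}$ ($E{\left(D \right)} = -4 - \left(5 - D - D^{2}\right) = -4 + \left(-5 + D + D^{2}\right) = -9 + D + D^{2}$)
$I{\left(T \right)} = \frac{14}{5} + \frac{T}{15}$ ($I{\left(T \right)} = \frac{42 + T}{\left(-9 + 4 + 4^{2}\right) + 4} = \frac{42 + T}{\left(-9 + 4 + 16\right) + 4} = \frac{42 + T}{11 + 4} = \frac{42 + T}{15} = \left(42 + T\right) \frac{1}{15} = \frac{14}{5} + \frac{T}{15}$)
$\left(20 + 22\right) \left(-6 - 19\right) I{\left(-5 \right)} \left(-2\right) = \left(20 + 22\right) \left(-6 - 19\right) \left(\frac{14}{5} + \frac{1}{15} \left(-5\right)\right) \left(-2\right) = 42 \left(-25\right) \left(\frac{14}{5} - \frac{1}{3}\right) \left(-2\right) = \left(-1050\right) \frac{37}{15} \left(-2\right) = \left(-2590\right) \left(-2\right) = 5180$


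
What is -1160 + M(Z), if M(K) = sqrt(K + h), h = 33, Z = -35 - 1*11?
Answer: -1160 + I*sqrt(13) ≈ -1160.0 + 3.6056*I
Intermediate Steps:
Z = -46 (Z = -35 - 11 = -46)
M(K) = sqrt(33 + K) (M(K) = sqrt(K + 33) = sqrt(33 + K))
-1160 + M(Z) = -1160 + sqrt(33 - 46) = -1160 + sqrt(-13) = -1160 + I*sqrt(13)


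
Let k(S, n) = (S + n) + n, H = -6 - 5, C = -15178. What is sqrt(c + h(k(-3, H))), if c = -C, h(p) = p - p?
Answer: sqrt(15178) ≈ 123.20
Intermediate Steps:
H = -11
k(S, n) = S + 2*n
h(p) = 0
c = 15178 (c = -1*(-15178) = 15178)
sqrt(c + h(k(-3, H))) = sqrt(15178 + 0) = sqrt(15178)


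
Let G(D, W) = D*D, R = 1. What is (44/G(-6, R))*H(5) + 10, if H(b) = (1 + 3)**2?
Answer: 266/9 ≈ 29.556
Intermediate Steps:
G(D, W) = D**2
H(b) = 16 (H(b) = 4**2 = 16)
(44/G(-6, R))*H(5) + 10 = (44/((-6)**2))*16 + 10 = (44/36)*16 + 10 = (44*(1/36))*16 + 10 = (11/9)*16 + 10 = 176/9 + 10 = 266/9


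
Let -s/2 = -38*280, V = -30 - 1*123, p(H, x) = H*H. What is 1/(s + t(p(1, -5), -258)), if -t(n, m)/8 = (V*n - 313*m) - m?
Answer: -1/625592 ≈ -1.5985e-6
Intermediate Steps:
p(H, x) = H²
V = -153 (V = -30 - 123 = -153)
t(n, m) = 1224*n + 2512*m (t(n, m) = -8*((-153*n - 313*m) - m) = -8*((-313*m - 153*n) - m) = -8*(-314*m - 153*n) = 1224*n + 2512*m)
s = 21280 (s = -(-76)*280 = -2*(-10640) = 21280)
1/(s + t(p(1, -5), -258)) = 1/(21280 + (1224*1² + 2512*(-258))) = 1/(21280 + (1224*1 - 648096)) = 1/(21280 + (1224 - 648096)) = 1/(21280 - 646872) = 1/(-625592) = -1/625592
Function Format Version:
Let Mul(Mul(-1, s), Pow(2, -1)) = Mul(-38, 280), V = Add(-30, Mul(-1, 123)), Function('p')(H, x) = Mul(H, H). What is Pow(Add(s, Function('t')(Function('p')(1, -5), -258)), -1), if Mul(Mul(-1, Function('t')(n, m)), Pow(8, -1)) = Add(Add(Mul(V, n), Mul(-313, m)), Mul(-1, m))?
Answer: Rational(-1, 625592) ≈ -1.5985e-6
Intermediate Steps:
Function('p')(H, x) = Pow(H, 2)
V = -153 (V = Add(-30, -123) = -153)
Function('t')(n, m) = Add(Mul(1224, n), Mul(2512, m)) (Function('t')(n, m) = Mul(-8, Add(Add(Mul(-153, n), Mul(-313, m)), Mul(-1, m))) = Mul(-8, Add(Add(Mul(-313, m), Mul(-153, n)), Mul(-1, m))) = Mul(-8, Add(Mul(-314, m), Mul(-153, n))) = Add(Mul(1224, n), Mul(2512, m)))
s = 21280 (s = Mul(-2, Mul(-38, 280)) = Mul(-2, -10640) = 21280)
Pow(Add(s, Function('t')(Function('p')(1, -5), -258)), -1) = Pow(Add(21280, Add(Mul(1224, Pow(1, 2)), Mul(2512, -258))), -1) = Pow(Add(21280, Add(Mul(1224, 1), -648096)), -1) = Pow(Add(21280, Add(1224, -648096)), -1) = Pow(Add(21280, -646872), -1) = Pow(-625592, -1) = Rational(-1, 625592)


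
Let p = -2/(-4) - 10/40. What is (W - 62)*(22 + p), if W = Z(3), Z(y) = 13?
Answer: -4361/4 ≈ -1090.3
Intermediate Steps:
W = 13
p = ¼ (p = -2*(-¼) - 10*1/40 = ½ - ¼ = ¼ ≈ 0.25000)
(W - 62)*(22 + p) = (13 - 62)*(22 + ¼) = -49*89/4 = -4361/4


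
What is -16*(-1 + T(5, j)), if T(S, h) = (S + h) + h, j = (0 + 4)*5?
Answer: -704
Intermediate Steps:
j = 20 (j = 4*5 = 20)
T(S, h) = S + 2*h
-16*(-1 + T(5, j)) = -16*(-1 + (5 + 2*20)) = -16*(-1 + (5 + 40)) = -16*(-1 + 45) = -16*44 = -704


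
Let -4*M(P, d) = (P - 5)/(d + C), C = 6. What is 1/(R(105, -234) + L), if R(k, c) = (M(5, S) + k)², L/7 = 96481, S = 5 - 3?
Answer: 1/686392 ≈ 1.4569e-6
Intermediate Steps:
S = 2
M(P, d) = -(-5 + P)/(4*(6 + d)) (M(P, d) = -(P - 5)/(4*(d + 6)) = -(-5 + P)/(4*(6 + d)))
L = 675367 (L = 7*96481 = 675367)
R(k, c) = k² (R(k, c) = ((5 - 1*5)/(4*(6 + 2)) + k)² = ((¼)*(5 - 5)/8 + k)² = ((¼)*(⅛)*0 + k)² = (0 + k)² = k²)
1/(R(105, -234) + L) = 1/(105² + 675367) = 1/(11025 + 675367) = 1/686392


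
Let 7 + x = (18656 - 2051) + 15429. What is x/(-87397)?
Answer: -32027/87397 ≈ -0.36645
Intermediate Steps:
x = 32027 (x = -7 + ((18656 - 2051) + 15429) = -7 + (16605 + 15429) = -7 + 32034 = 32027)
x/(-87397) = 32027/(-87397) = 32027*(-1/87397) = -32027/87397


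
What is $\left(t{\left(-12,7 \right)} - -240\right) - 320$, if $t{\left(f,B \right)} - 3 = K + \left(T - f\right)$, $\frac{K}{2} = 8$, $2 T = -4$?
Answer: $-51$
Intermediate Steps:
$T = -2$ ($T = \frac{1}{2} \left(-4\right) = -2$)
$K = 16$ ($K = 2 \cdot 8 = 16$)
$t{\left(f,B \right)} = 17 - f$ ($t{\left(f,B \right)} = 3 + \left(16 - \left(2 + f\right)\right) = 3 - \left(-14 + f\right) = 17 - f$)
$\left(t{\left(-12,7 \right)} - -240\right) - 320 = \left(\left(17 - -12\right) - -240\right) - 320 = \left(\left(17 + 12\right) + 240\right) - 320 = \left(29 + 240\right) - 320 = 269 - 320 = -51$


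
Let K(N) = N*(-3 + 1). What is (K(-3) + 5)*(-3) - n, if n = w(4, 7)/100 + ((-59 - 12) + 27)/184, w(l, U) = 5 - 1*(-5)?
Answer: -3779/115 ≈ -32.861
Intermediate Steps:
w(l, U) = 10 (w(l, U) = 5 + 5 = 10)
K(N) = -2*N (K(N) = N*(-2) = -2*N)
n = -16/115 (n = 10/100 + ((-59 - 12) + 27)/184 = 10*(1/100) + (-71 + 27)*(1/184) = 1/10 - 44*1/184 = 1/10 - 11/46 = -16/115 ≈ -0.13913)
(K(-3) + 5)*(-3) - n = (-2*(-3) + 5)*(-3) - 1*(-16/115) = (6 + 5)*(-3) + 16/115 = 11*(-3) + 16/115 = -33 + 16/115 = -3779/115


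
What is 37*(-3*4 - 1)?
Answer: -481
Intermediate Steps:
37*(-3*4 - 1) = 37*(-12 - 1) = 37*(-13) = -481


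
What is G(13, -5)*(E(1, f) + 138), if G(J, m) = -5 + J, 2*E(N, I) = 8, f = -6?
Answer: 1136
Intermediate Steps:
E(N, I) = 4 (E(N, I) = (1/2)*8 = 4)
G(13, -5)*(E(1, f) + 138) = (-5 + 13)*(4 + 138) = 8*142 = 1136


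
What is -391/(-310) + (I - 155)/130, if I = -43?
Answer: -211/806 ≈ -0.26179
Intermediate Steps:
-391/(-310) + (I - 155)/130 = -391/(-310) + (-43 - 155)/130 = -391*(-1/310) - 198*1/130 = 391/310 - 99/65 = -211/806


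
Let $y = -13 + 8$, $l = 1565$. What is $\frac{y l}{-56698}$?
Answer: $\frac{7825}{56698} \approx 0.13801$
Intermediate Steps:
$y = -5$
$\frac{y l}{-56698} = \frac{\left(-5\right) 1565}{-56698} = \left(-7825\right) \left(- \frac{1}{56698}\right) = \frac{7825}{56698}$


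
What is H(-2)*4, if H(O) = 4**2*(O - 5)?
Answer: -448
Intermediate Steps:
H(O) = -80 + 16*O (H(O) = 16*(-5 + O) = -80 + 16*O)
H(-2)*4 = (-80 + 16*(-2))*4 = (-80 - 32)*4 = -112*4 = -448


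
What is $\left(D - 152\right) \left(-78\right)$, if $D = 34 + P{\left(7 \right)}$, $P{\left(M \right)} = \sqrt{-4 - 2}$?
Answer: $9204 - 78 i \sqrt{6} \approx 9204.0 - 191.06 i$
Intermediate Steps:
$P{\left(M \right)} = i \sqrt{6}$ ($P{\left(M \right)} = \sqrt{-6} = i \sqrt{6}$)
$D = 34 + i \sqrt{6} \approx 34.0 + 2.4495 i$
$\left(D - 152\right) \left(-78\right) = \left(\left(34 + i \sqrt{6}\right) - 152\right) \left(-78\right) = \left(-118 + i \sqrt{6}\right) \left(-78\right) = 9204 - 78 i \sqrt{6}$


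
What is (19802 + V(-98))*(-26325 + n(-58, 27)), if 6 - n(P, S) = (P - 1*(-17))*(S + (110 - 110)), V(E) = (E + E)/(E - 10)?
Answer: -4493644012/9 ≈ -4.9929e+8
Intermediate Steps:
V(E) = 2*E/(-10 + E) (V(E) = (2*E)/(-10 + E) = 2*E/(-10 + E))
n(P, S) = 6 - S*(17 + P) (n(P, S) = 6 - (P - 1*(-17))*(S + (110 - 110)) = 6 - (P + 17)*(S + 0) = 6 - (17 + P)*S = 6 - S*(17 + P))
(19802 + V(-98))*(-26325 + n(-58, 27)) = (19802 + 2*(-98)/(-10 - 98))*(-26325 + (6 - 17*27 - 1*(-58)*27)) = (19802 + 2*(-98)/(-108))*(-26325 + (6 - 459 + 1566)) = (19802 + 2*(-98)*(-1/108))*(-26325 + 1113) = (19802 + 49/27)*(-25212) = (534703/27)*(-25212) = -4493644012/9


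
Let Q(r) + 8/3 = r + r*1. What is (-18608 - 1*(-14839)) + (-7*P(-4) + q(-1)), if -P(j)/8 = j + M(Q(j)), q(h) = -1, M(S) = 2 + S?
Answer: -13438/3 ≈ -4479.3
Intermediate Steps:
Q(r) = -8/3 + 2*r (Q(r) = -8/3 + (r + r*1) = -8/3 + (r + r) = -8/3 + 2*r)
P(j) = 16/3 - 24*j (P(j) = -8*(j + (2 + (-8/3 + 2*j))) = -8*(j + (-⅔ + 2*j)) = -8*(-⅔ + 3*j) = 16/3 - 24*j)
(-18608 - 1*(-14839)) + (-7*P(-4) + q(-1)) = (-18608 - 1*(-14839)) + (-7*(16/3 - 24*(-4)) - 1) = (-18608 + 14839) + (-7*(16/3 + 96) - 1) = -3769 + (-7*304/3 - 1) = -3769 + (-2128/3 - 1) = -3769 - 2131/3 = -13438/3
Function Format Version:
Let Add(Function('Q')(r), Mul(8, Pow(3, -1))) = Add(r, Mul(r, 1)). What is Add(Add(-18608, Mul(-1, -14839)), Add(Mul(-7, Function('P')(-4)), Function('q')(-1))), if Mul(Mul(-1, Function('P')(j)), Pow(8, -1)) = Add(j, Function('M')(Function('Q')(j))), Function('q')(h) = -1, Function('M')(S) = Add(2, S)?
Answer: Rational(-13438, 3) ≈ -4479.3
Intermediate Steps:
Function('Q')(r) = Add(Rational(-8, 3), Mul(2, r)) (Function('Q')(r) = Add(Rational(-8, 3), Add(r, Mul(r, 1))) = Add(Rational(-8, 3), Add(r, r)) = Add(Rational(-8, 3), Mul(2, r)))
Function('P')(j) = Add(Rational(16, 3), Mul(-24, j)) (Function('P')(j) = Mul(-8, Add(j, Add(2, Add(Rational(-8, 3), Mul(2, j))))) = Mul(-8, Add(j, Add(Rational(-2, 3), Mul(2, j)))) = Mul(-8, Add(Rational(-2, 3), Mul(3, j))) = Add(Rational(16, 3), Mul(-24, j)))
Add(Add(-18608, Mul(-1, -14839)), Add(Mul(-7, Function('P')(-4)), Function('q')(-1))) = Add(Add(-18608, Mul(-1, -14839)), Add(Mul(-7, Add(Rational(16, 3), Mul(-24, -4))), -1)) = Add(Add(-18608, 14839), Add(Mul(-7, Add(Rational(16, 3), 96)), -1)) = Add(-3769, Add(Mul(-7, Rational(304, 3)), -1)) = Add(-3769, Add(Rational(-2128, 3), -1)) = Add(-3769, Rational(-2131, 3)) = Rational(-13438, 3)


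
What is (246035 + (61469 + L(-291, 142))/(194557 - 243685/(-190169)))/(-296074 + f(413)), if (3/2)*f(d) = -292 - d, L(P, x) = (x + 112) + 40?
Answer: -9103049348019577/10971817761004992 ≈ -0.82968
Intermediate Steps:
L(P, x) = 152 + x (L(P, x) = (112 + x) + 40 = 152 + x)
f(d) = -584/3 - 2*d/3 (f(d) = 2*(-292 - d)/3 = -584/3 - 2*d/3)
(246035 + (61469 + L(-291, 142))/(194557 - 243685/(-190169)))/(-296074 + f(413)) = (246035 + (61469 + (152 + 142))/(194557 - 243685/(-190169)))/(-296074 + (-584/3 - ⅔*413)) = (246035 + (61469 + 294)/(194557 - 243685*(-1/190169)))/(-296074 + (-584/3 - 826/3)) = (246035 + 61763/(194557 + 243685/190169))/(-296074 - 470) = (246035 + 61763/(36998953818/190169))/(-296544) = (246035 + 61763*(190169/36998953818))*(-1/296544) = (246035 + 11745407947/36998953818)*(-1/296544) = (9103049348019577/36998953818)*(-1/296544) = -9103049348019577/10971817761004992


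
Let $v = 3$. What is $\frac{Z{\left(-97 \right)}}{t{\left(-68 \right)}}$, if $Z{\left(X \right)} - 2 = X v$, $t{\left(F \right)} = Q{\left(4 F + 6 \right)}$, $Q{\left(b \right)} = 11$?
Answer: $- \frac{289}{11} \approx -26.273$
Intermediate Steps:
$t{\left(F \right)} = 11$
$Z{\left(X \right)} = 2 + 3 X$ ($Z{\left(X \right)} = 2 + X 3 = 2 + 3 X$)
$\frac{Z{\left(-97 \right)}}{t{\left(-68 \right)}} = \frac{2 + 3 \left(-97\right)}{11} = \left(2 - 291\right) \frac{1}{11} = \left(-289\right) \frac{1}{11} = - \frac{289}{11}$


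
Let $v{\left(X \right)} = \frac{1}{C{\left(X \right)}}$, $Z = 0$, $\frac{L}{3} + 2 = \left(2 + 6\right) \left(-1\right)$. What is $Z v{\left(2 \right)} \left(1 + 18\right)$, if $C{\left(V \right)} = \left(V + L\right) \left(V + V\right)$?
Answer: $0$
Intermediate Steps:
$L = -30$ ($L = -6 + 3 \left(2 + 6\right) \left(-1\right) = -6 + 3 \cdot 8 \left(-1\right) = -6 + 3 \left(-8\right) = -6 - 24 = -30$)
$C{\left(V \right)} = 2 V \left(-30 + V\right)$ ($C{\left(V \right)} = \left(V - 30\right) \left(V + V\right) = \left(-30 + V\right) 2 V = 2 V \left(-30 + V\right)$)
$v{\left(X \right)} = \frac{1}{2 X \left(-30 + X\right)}$
$Z v{\left(2 \right)} \left(1 + 18\right) = 0 \frac{1}{2 \cdot 2 \left(-30 + 2\right)} \left(1 + 18\right) = 0 \cdot \frac{1}{2} \cdot \frac{1}{2} \frac{1}{-28} \cdot 19 = 0 \cdot \frac{1}{2} \cdot \frac{1}{2} \left(- \frac{1}{28}\right) 19 = 0 \left(- \frac{1}{112}\right) 19 = 0 \cdot 19 = 0$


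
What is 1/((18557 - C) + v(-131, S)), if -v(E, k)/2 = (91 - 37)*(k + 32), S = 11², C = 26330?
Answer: -1/24297 ≈ -4.1157e-5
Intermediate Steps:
S = 121
v(E, k) = -3456 - 108*k (v(E, k) = -2*(91 - 37)*(k + 32) = -108*(32 + k) = -2*(1728 + 54*k) = -3456 - 108*k)
1/((18557 - C) + v(-131, S)) = 1/((18557 - 1*26330) + (-3456 - 108*121)) = 1/((18557 - 26330) + (-3456 - 13068)) = 1/(-7773 - 16524) = 1/(-24297) = -1/24297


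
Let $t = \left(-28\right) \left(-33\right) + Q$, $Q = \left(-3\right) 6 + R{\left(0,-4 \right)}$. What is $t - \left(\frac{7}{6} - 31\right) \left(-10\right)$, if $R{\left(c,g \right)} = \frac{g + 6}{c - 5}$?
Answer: $\frac{9109}{15} \approx 607.27$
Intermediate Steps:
$R{\left(c,g \right)} = \frac{6 + g}{-5 + c}$
$Q = - \frac{92}{5}$ ($Q = \left(-3\right) 6 + \frac{6 - 4}{-5 + 0} = -18 + \frac{1}{-5} \cdot 2 = -18 - \frac{2}{5} = - \frac{92}{5} \approx -18.4$)
$t = \frac{4528}{5}$ ($t = \left(-28\right) \left(-33\right) - \frac{92}{5} = 924 - \frac{92}{5} = \frac{4528}{5} \approx 905.6$)
$t - \left(\frac{7}{6} - 31\right) \left(-10\right) = \frac{4528}{5} - \left(\frac{7}{6} - 31\right) \left(-10\right) = \frac{4528}{5} - \left(- \frac{179}{6}\right) \left(-10\right) = \frac{4528}{5} - \frac{895}{3} = \frac{9109}{15}$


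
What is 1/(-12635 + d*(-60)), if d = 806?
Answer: -1/60995 ≈ -1.6395e-5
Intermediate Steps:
1/(-12635 + d*(-60)) = 1/(-12635 + 806*(-60)) = 1/(-12635 - 48360) = 1/(-60995) = -1/60995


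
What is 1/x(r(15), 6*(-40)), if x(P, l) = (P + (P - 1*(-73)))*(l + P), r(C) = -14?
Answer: -1/11430 ≈ -8.7489e-5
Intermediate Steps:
x(P, l) = (73 + 2*P)*(P + l) (x(P, l) = (P + (P + 73))*(P + l) = (P + (73 + P))*(P + l) = (73 + 2*P)*(P + l))
1/x(r(15), 6*(-40)) = 1/(2*(-14)² + 73*(-14) + 73*(6*(-40)) + 2*(-14)*(6*(-40))) = 1/(2*196 - 1022 + 73*(-240) + 2*(-14)*(-240)) = 1/(392 - 1022 - 17520 + 6720) = 1/(-11430) = -1/11430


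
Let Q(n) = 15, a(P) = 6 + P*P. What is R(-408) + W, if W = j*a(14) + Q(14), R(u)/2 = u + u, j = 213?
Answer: 41409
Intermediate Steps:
a(P) = 6 + P²
R(u) = 4*u (R(u) = 2*(u + u) = 2*(2*u) = 4*u)
W = 43041 (W = 213*(6 + 14²) + 15 = 213*(6 + 196) + 15 = 213*202 + 15 = 43026 + 15 = 43041)
R(-408) + W = 4*(-408) + 43041 = -1632 + 43041 = 41409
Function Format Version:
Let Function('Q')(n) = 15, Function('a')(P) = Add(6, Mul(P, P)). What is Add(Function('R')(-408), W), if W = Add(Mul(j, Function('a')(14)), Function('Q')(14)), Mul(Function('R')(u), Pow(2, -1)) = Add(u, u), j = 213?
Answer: 41409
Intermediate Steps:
Function('a')(P) = Add(6, Pow(P, 2))
Function('R')(u) = Mul(4, u) (Function('R')(u) = Mul(2, Add(u, u)) = Mul(2, Mul(2, u)) = Mul(4, u))
W = 43041 (W = Add(Mul(213, Add(6, Pow(14, 2))), 15) = Add(Mul(213, Add(6, 196)), 15) = Add(Mul(213, 202), 15) = Add(43026, 15) = 43041)
Add(Function('R')(-408), W) = Add(Mul(4, -408), 43041) = Add(-1632, 43041) = 41409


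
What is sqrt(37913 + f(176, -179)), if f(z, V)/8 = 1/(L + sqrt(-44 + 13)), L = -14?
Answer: sqrt((530774 - 37913*I*sqrt(31))/(14 - I*sqrt(31))) ≈ 194.71 - 0.0005*I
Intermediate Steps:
f(z, V) = 8/(-14 + I*sqrt(31)) (f(z, V) = 8/(-14 + sqrt(-44 + 13)) = 8/(-14 + sqrt(-31)) = 8/(-14 + I*sqrt(31)))
sqrt(37913 + f(176, -179)) = sqrt(37913 + (-112/227 - 8*I*sqrt(31)/227)) = sqrt(8606139/227 - 8*I*sqrt(31)/227)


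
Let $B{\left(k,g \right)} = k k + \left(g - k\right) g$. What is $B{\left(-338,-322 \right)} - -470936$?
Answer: $580028$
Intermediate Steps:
$B{\left(k,g \right)} = k^{2} + g \left(g - k\right)$
$B{\left(-338,-322 \right)} - -470936 = \left(\left(-322\right)^{2} + \left(-338\right)^{2} - \left(-322\right) \left(-338\right)\right) - -470936 = \left(103684 + 114244 - 108836\right) + 470936 = 109092 + 470936 = 580028$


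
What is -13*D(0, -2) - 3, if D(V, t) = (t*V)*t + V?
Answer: -3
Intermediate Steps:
D(V, t) = V + V*t² (D(V, t) = (V*t)*t + V = V*t² + V = V + V*t²)
-13*D(0, -2) - 3 = -0*(1 + (-2)²) - 3 = -0*(1 + 4) - 3 = -0*5 - 3 = -13*0 - 3 = 0 - 3 = -3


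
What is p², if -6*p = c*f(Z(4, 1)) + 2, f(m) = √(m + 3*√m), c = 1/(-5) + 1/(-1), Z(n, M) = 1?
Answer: 1/225 ≈ 0.0044444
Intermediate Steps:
c = -6/5 (c = 1*(-⅕) + 1*(-1) = -⅕ - 1 = -6/5 ≈ -1.2000)
p = 1/15 (p = -(-6*√(1 + 3*√1)/5 + 2)/6 = -(-6*√(1 + 3*1)/5 + 2)/6 = -(-6*√(1 + 3)/5 + 2)/6 = -(-6*√4/5 + 2)/6 = -(-6/5*2 + 2)/6 = -(-12/5 + 2)/6 = -⅙*(-⅖) = 1/15 ≈ 0.066667)
p² = (1/15)² = 1/225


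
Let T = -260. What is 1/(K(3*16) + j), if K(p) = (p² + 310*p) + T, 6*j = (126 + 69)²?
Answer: 2/46523 ≈ 4.2990e-5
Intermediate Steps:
j = 12675/2 (j = (126 + 69)²/6 = (⅙)*195² = (⅙)*38025 = 12675/2 ≈ 6337.5)
K(p) = -260 + p² + 310*p (K(p) = (p² + 310*p) - 260 = -260 + p² + 310*p)
1/(K(3*16) + j) = 1/((-260 + (3*16)² + 310*(3*16)) + 12675/2) = 1/((-260 + 48² + 310*48) + 12675/2) = 1/((-260 + 2304 + 14880) + 12675/2) = 1/(16924 + 12675/2) = 1/(46523/2) = 2/46523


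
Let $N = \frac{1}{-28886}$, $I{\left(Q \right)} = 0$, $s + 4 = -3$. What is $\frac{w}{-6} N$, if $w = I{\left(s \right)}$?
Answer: $0$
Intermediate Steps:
$s = -7$ ($s = -4 - 3 = -7$)
$w = 0$
$N = - \frac{1}{28886} \approx -3.4619 \cdot 10^{-5}$
$\frac{w}{-6} N = \frac{0}{-6} \left(- \frac{1}{28886}\right) = 0 \left(- \frac{1}{6}\right) \left(- \frac{1}{28886}\right) = 0 \left(- \frac{1}{28886}\right) = 0$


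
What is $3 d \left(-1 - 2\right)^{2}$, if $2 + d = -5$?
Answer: $-189$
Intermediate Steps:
$d = -7$ ($d = -2 - 5 = -7$)
$3 d \left(-1 - 2\right)^{2} = 3 \left(-7\right) \left(-1 - 2\right)^{2} = - 21 \left(-3\right)^{2} = \left(-21\right) 9 = -189$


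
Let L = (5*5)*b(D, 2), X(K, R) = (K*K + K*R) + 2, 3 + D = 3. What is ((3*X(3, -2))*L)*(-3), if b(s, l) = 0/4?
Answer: 0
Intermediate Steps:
D = 0 (D = -3 + 3 = 0)
X(K, R) = 2 + K² + K*R (X(K, R) = (K² + K*R) + 2 = 2 + K² + K*R)
b(s, l) = 0 (b(s, l) = 0*(¼) = 0)
L = 0 (L = (5*5)*0 = 25*0 = 0)
((3*X(3, -2))*L)*(-3) = ((3*(2 + 3² + 3*(-2)))*0)*(-3) = ((3*(2 + 9 - 6))*0)*(-3) = ((3*5)*0)*(-3) = (15*0)*(-3) = 0*(-3) = 0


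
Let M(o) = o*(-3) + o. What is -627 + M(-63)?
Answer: -501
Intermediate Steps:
M(o) = -2*o (M(o) = -3*o + o = -2*o)
-627 + M(-63) = -627 - 2*(-63) = -627 + 126 = -501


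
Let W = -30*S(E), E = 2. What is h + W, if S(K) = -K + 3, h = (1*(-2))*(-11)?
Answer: -8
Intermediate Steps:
h = 22 (h = -2*(-11) = 22)
S(K) = 3 - K
W = -30 (W = -30*(3 - 1*2) = -30*(3 - 2) = -30*1 = -30)
h + W = 22 - 30 = -8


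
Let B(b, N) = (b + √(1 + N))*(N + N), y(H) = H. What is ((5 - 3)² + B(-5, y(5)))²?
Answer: 2716 - 920*√6 ≈ 462.47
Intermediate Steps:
B(b, N) = 2*N*(b + √(1 + N)) (B(b, N) = (b + √(1 + N))*(2*N) = 2*N*(b + √(1 + N)))
((5 - 3)² + B(-5, y(5)))² = ((5 - 3)² + 2*5*(-5 + √(1 + 5)))² = (2² + 2*5*(-5 + √6))² = (4 + (-50 + 10*√6))² = (-46 + 10*√6)²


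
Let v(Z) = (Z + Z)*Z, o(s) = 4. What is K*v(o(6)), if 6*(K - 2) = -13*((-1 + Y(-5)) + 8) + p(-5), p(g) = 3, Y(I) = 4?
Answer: -2048/3 ≈ -682.67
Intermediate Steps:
v(Z) = 2*Z² (v(Z) = (2*Z)*Z = 2*Z²)
K = -64/3 (K = 2 + (-13*((-1 + 4) + 8) + 3)/6 = 2 + (-13*(3 + 8) + 3)/6 = 2 + (-13*11 + 3)/6 = 2 + (-143 + 3)/6 = 2 + (⅙)*(-140) = 2 - 70/3 = -64/3 ≈ -21.333)
K*v(o(6)) = -128*4²/3 = -128*16/3 = -64/3*32 = -2048/3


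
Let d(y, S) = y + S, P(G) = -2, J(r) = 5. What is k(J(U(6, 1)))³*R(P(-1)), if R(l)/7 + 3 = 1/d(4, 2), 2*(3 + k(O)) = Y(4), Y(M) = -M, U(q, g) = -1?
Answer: 14875/6 ≈ 2479.2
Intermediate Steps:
k(O) = -5 (k(O) = -3 + (-1*4)/2 = -3 + (½)*(-4) = -3 - 2 = -5)
d(y, S) = S + y
R(l) = -119/6 (R(l) = -21 + 7/(2 + 4) = -21 + 7/6 = -119/6)
k(J(U(6, 1)))³*R(P(-1)) = (-5)³*(-119/6) = -125*(-119/6) = 14875/6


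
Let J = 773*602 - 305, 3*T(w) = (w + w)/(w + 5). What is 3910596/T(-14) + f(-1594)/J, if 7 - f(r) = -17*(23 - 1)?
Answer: 12275465455110/3255287 ≈ 3.7709e+6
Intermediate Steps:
f(r) = 381 (f(r) = 7 - (-17)*(23 - 1) = 7 - (-17)*22 = 7 - 1*(-374) = 7 + 374 = 381)
T(w) = 2*w/(3*(5 + w)) (T(w) = ((w + w)/(w + 5))/3 = ((2*w)/(5 + w))/3 = (2*w/(5 + w))/3 = 2*w/(3*(5 + w)))
J = 465041 (J = 465346 - 305 = 465041)
3910596/T(-14) + f(-1594)/J = 3910596/(((⅔)*(-14)/(5 - 14))) + 381/465041 = 3910596/(((⅔)*(-14)/(-9))) + 381*(1/465041) = 3910596/(((⅔)*(-14)*(-⅑))) + 381/465041 = 3910596/(28/27) + 381/465041 = 3910596*(27/28) + 381/465041 = 26396523/7 + 381/465041 = 12275465455110/3255287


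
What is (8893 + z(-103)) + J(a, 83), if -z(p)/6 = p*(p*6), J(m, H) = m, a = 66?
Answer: -372965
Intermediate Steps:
z(p) = -36*p² (z(p) = -6*p*p*6 = -6*p*6*p = -36*p²)
(8893 + z(-103)) + J(a, 83) = (8893 - 36*(-103)²) + 66 = (8893 - 36*10609) + 66 = (8893 - 381924) + 66 = -373031 + 66 = -372965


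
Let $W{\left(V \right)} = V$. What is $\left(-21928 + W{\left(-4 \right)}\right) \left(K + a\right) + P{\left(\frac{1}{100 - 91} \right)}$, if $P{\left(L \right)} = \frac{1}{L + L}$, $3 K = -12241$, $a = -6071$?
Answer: $\frac{1335834283}{6} \approx 2.2264 \cdot 10^{8}$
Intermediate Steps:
$K = - \frac{12241}{3}$ ($K = \frac{1}{3} \left(-12241\right) = - \frac{12241}{3} \approx -4080.3$)
$P{\left(L \right)} = \frac{1}{2 L}$
$\left(-21928 + W{\left(-4 \right)}\right) \left(K + a\right) + P{\left(\frac{1}{100 - 91} \right)} = \left(-21928 - 4\right) \left(- \frac{12241}{3} - 6071\right) + \frac{1}{2 \frac{1}{100 - 91}} = \left(-21932\right) \left(- \frac{30454}{3}\right) + \frac{1}{2 \cdot \frac{1}{9}} = \frac{667917128}{3} + \frac{\frac{1}{\frac{1}{9}}}{2} = \frac{667917128}{3} + \frac{1}{2} \cdot 9 = \frac{667917128}{3} + \frac{9}{2} = \frac{1335834283}{6}$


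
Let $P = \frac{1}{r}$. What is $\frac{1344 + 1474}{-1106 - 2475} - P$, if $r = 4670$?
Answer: $- \frac{13163641}{16723270} \approx -0.78715$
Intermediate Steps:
$P = \frac{1}{4670} \approx 0.00021413$
$\frac{1344 + 1474}{-1106 - 2475} - P = \frac{1344 + 1474}{-1106 - 2475} - \frac{1}{4670} = \frac{2818}{-3581} - \frac{1}{4670} = 2818 \left(- \frac{1}{3581}\right) - \frac{1}{4670} = - \frac{2818}{3581} - \frac{1}{4670} = - \frac{13163641}{16723270}$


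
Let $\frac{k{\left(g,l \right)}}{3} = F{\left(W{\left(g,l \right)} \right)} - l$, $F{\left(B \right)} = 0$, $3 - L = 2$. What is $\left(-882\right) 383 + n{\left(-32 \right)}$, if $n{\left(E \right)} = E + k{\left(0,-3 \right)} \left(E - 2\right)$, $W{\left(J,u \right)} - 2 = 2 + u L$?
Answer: $-338144$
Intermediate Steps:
$L = 1$ ($L = 3 - 2 = 1$)
$W{\left(J,u \right)} = 4 + u$ ($W{\left(J,u \right)} = 2 + \left(2 + u 1\right) = 2 + \left(2 + u\right) = 4 + u$)
$k{\left(g,l \right)} = - 3 l$ ($k{\left(g,l \right)} = 3 \left(0 - l\right) = 3 \left(- l\right) = - 3 l$)
$n{\left(E \right)} = -18 + 10 E$ ($n{\left(E \right)} = E + \left(-3\right) \left(-3\right) \left(E - 2\right) = E + 9 \left(-2 + E\right) = E + \left(-18 + 9 E\right) = -18 + 10 E$)
$\left(-882\right) 383 + n{\left(-32 \right)} = \left(-882\right) 383 + \left(-18 + 10 \left(-32\right)\right) = -337806 - 338 = -338144$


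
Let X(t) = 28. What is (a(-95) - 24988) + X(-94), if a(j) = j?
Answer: -25055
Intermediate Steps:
(a(-95) - 24988) + X(-94) = (-95 - 24988) + 28 = -25083 + 28 = -25055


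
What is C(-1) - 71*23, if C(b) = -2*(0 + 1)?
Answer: -1635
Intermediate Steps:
C(b) = -2 (C(b) = -2*1 = -2)
C(-1) - 71*23 = -2 - 71*23 = -2 - 1633 = -1635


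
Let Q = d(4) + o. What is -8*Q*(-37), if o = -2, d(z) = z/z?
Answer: -296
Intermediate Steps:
d(z) = 1
Q = -1 (Q = 1 - 2 = -1)
-8*Q*(-37) = -8*(-1)*(-37) = 8*(-37) = -296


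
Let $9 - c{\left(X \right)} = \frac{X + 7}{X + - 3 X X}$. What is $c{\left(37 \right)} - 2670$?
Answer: $- \frac{492283}{185} \approx -2661.0$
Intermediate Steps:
$c{\left(X \right)} = 9 - \frac{7 + X}{X - 3 X^{2}}$ ($c{\left(X \right)} = 9 - \frac{X + 7}{X + - 3 X X} = 9 - \frac{7 + X}{X - 3 X^{2}}$)
$c{\left(37 \right)} - 2670 = \frac{7 - 296 + 27 \cdot 37^{2}}{37 \left(-1 + 3 \cdot 37\right)} - 2670 = \frac{7 - 296 + 27 \cdot 1369}{37 \left(-1 + 111\right)} - 2670 = \frac{7 - 296 + 36963}{37 \cdot 110} - 2670 = \frac{1}{37} \cdot \frac{1}{110} \cdot 36674 - 2670 = \frac{1667}{185} - 2670 = - \frac{492283}{185}$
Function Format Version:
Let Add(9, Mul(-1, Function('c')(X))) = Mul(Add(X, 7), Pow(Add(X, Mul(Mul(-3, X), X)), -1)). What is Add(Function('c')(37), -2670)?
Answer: Rational(-492283, 185) ≈ -2661.0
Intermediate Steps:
Function('c')(X) = Add(9, Mul(-1, Pow(Add(X, Mul(-3, Pow(X, 2))), -1), Add(7, X))) (Function('c')(X) = Add(9, Mul(-1, Mul(Add(X, 7), Pow(Add(X, Mul(Mul(-3, X), X)), -1)))) = Add(9, Mul(-1, Mul(Add(7, X), Pow(Add(X, Mul(-3, Pow(X, 2))), -1)))) = Add(9, Mul(-1, Mul(Pow(Add(X, Mul(-3, Pow(X, 2))), -1), Add(7, X)))) = Add(9, Mul(-1, Pow(Add(X, Mul(-3, Pow(X, 2))), -1), Add(7, X))))
Add(Function('c')(37), -2670) = Add(Mul(Pow(37, -1), Pow(Add(-1, Mul(3, 37)), -1), Add(7, Mul(-8, 37), Mul(27, Pow(37, 2)))), -2670) = Add(Mul(Rational(1, 37), Pow(Add(-1, 111), -1), Add(7, -296, Mul(27, 1369))), -2670) = Add(Mul(Rational(1, 37), Pow(110, -1), Add(7, -296, 36963)), -2670) = Add(Mul(Rational(1, 37), Rational(1, 110), 36674), -2670) = Add(Rational(1667, 185), -2670) = Rational(-492283, 185)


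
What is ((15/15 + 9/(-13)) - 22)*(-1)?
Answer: 282/13 ≈ 21.692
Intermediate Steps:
((15/15 + 9/(-13)) - 22)*(-1) = ((15*(1/15) + 9*(-1/13)) - 22)*(-1) = ((1 - 9/13) - 22)*(-1) = (4/13 - 22)*(-1) = -282/13*(-1) = 282/13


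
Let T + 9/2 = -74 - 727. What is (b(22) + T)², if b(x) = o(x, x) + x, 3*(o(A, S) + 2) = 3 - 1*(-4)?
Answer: 22080601/36 ≈ 6.1335e+5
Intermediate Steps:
o(A, S) = ⅓ (o(A, S) = -2 + (3 - 1*(-4))/3 = -2 + (3 + 4)/3 = -2 + (⅓)*7 = -2 + 7/3 = ⅓)
b(x) = ⅓ + x
T = -1611/2 (T = -9/2 + (-74 - 727) = -9/2 - 801 = -1611/2 ≈ -805.50)
(b(22) + T)² = ((⅓ + 22) - 1611/2)² = (67/3 - 1611/2)² = (-4699/6)² = 22080601/36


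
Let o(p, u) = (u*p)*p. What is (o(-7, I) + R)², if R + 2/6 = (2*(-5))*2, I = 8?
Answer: 1243225/9 ≈ 1.3814e+5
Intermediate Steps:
o(p, u) = u*p² (o(p, u) = (p*u)*p = u*p²)
R = -61/3 (R = -⅓ + (2*(-5))*2 = -⅓ - 10*2 = -⅓ - 20 = -61/3 ≈ -20.333)
(o(-7, I) + R)² = (8*(-7)² - 61/3)² = (8*49 - 61/3)² = (392 - 61/3)² = (1115/3)² = 1243225/9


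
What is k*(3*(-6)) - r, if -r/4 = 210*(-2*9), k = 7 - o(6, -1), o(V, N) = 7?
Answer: -15120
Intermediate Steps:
k = 0 (k = 7 - 1*7 = 7 - 7 = 0)
r = 15120 (r = -840*(-2*9) = -840*(-18) = -4*(-3780) = 15120)
k*(3*(-6)) - r = 0*(3*(-6)) - 1*15120 = 0*(-18) - 15120 = 0 - 15120 = -15120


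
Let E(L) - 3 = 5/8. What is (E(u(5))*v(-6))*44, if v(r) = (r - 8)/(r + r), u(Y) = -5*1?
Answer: 2233/12 ≈ 186.08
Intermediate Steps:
u(Y) = -5
E(L) = 29/8 (E(L) = 3 + 5/8 = 29/8)
v(r) = (-8 + r)/(2*r) (v(r) = (-8 + r)/((2*r)) = (-8 + r)*(1/(2*r)) = (-8 + r)/(2*r))
(E(u(5))*v(-6))*44 = (29*((½)*(-8 - 6)/(-6))/8)*44 = (29*((½)*(-⅙)*(-14))/8)*44 = ((29/8)*(7/6))*44 = (203/48)*44 = 2233/12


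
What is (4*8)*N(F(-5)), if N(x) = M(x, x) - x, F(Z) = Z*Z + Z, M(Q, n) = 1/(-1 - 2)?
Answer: -1952/3 ≈ -650.67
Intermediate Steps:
M(Q, n) = -⅓ (M(Q, n) = 1/(-3) = -⅓)
F(Z) = Z + Z² (F(Z) = Z² + Z = Z + Z²)
N(x) = -⅓ - x
(4*8)*N(F(-5)) = (4*8)*(-⅓ - (-5)*(1 - 5)) = 32*(-⅓ - (-5)*(-4)) = 32*(-⅓ - 1*20) = 32*(-⅓ - 20) = 32*(-61/3) = -1952/3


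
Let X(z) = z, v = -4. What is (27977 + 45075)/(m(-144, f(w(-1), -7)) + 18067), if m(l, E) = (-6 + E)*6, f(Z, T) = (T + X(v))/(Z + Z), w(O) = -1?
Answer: 18263/4516 ≈ 4.0441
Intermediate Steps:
f(Z, T) = (-4 + T)/(2*Z) (f(Z, T) = (T - 4)/(Z + Z) = (-4 + T)/((2*Z)) = (-4 + T)*(1/(2*Z)) = (-4 + T)/(2*Z))
m(l, E) = -36 + 6*E
(27977 + 45075)/(m(-144, f(w(-1), -7)) + 18067) = (27977 + 45075)/((-36 + 6*((½)*(-4 - 7)/(-1))) + 18067) = 73052/((-36 + 6*((½)*(-1)*(-11))) + 18067) = 73052/((-36 + 6*(11/2)) + 18067) = 73052/((-36 + 33) + 18067) = 73052/(-3 + 18067) = 73052/18064 = 73052*(1/18064) = 18263/4516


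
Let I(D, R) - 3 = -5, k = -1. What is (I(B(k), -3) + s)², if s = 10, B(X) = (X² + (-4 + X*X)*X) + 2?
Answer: 64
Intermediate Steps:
B(X) = 2 + X² + X*(-4 + X²) (B(X) = (X² + (-4 + X²)*X) + 2 = (X² + X*(-4 + X²)) + 2 = 2 + X² + X*(-4 + X²))
I(D, R) = -2 (I(D, R) = 3 - 5 = -2)
(I(B(k), -3) + s)² = (-2 + 10)² = 8² = 64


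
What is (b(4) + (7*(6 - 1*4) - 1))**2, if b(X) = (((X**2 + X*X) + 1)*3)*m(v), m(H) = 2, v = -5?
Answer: 44521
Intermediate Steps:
b(X) = 6 + 12*X**2 (b(X) = (((X**2 + X*X) + 1)*3)*2 = (((X**2 + X**2) + 1)*3)*2 = ((2*X**2 + 1)*3)*2 = ((1 + 2*X**2)*3)*2 = (3 + 6*X**2)*2 = 6 + 12*X**2)
(b(4) + (7*(6 - 1*4) - 1))**2 = ((6 + 12*4**2) + (7*(6 - 1*4) - 1))**2 = ((6 + 12*16) + (7*(6 - 4) - 1))**2 = ((6 + 192) + (7*2 - 1))**2 = (198 + (14 - 1))**2 = (198 + 13)**2 = 211**2 = 44521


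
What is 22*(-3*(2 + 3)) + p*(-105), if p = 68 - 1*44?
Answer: -2850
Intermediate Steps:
p = 24 (p = 68 - 44 = 24)
22*(-3*(2 + 3)) + p*(-105) = 22*(-3*(2 + 3)) + 24*(-105) = 22*(-3*5) - 2520 = 22*(-15) - 2520 = -330 - 2520 = -2850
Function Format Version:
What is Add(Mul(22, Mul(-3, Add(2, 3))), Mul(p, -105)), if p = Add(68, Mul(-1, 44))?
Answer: -2850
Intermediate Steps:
p = 24 (p = Add(68, -44) = 24)
Add(Mul(22, Mul(-3, Add(2, 3))), Mul(p, -105)) = Add(Mul(22, Mul(-3, Add(2, 3))), Mul(24, -105)) = Add(Mul(22, Mul(-3, 5)), -2520) = Add(Mul(22, -15), -2520) = Add(-330, -2520) = -2850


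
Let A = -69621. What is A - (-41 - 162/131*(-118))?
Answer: -9134096/131 ≈ -69726.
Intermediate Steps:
A - (-41 - 162/131*(-118)) = -69621 - (-41 - 162/131*(-118)) = -69621 - (-41 + 19116/131) = -69621 - 1*13745/131 = -69621 - 13745/131 = -9134096/131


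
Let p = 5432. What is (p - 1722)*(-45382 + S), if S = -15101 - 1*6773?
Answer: -249519760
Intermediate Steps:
S = -21874 (S = -15101 - 6773 = -21874)
(p - 1722)*(-45382 + S) = (5432 - 1722)*(-45382 - 21874) = 3710*(-67256) = -249519760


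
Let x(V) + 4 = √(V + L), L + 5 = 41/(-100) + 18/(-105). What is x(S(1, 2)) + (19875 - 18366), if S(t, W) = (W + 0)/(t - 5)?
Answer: 1505 + 3*I*√3311/70 ≈ 1505.0 + 2.4661*I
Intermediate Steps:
S(t, W) = W/(-5 + t)
L = -3907/700 (L = -5 + (41/(-100) + 18/(-105)) = -5 + (41*(-1/100) + 18*(-1/105)) = -5 + (-41/100 - 6/35) = -5 - 407/700 = -3907/700 ≈ -5.5814)
x(V) = -4 + √(-3907/700 + V) (x(V) = -4 + √(V - 3907/700) = -4 + √(-3907/700 + V))
x(S(1, 2)) + (19875 - 18366) = (-4 + √(-27349 + 4900*(2/(-5 + 1)))/70) + (19875 - 18366) = (-4 + √(-27349 + 4900*(2/(-4)))/70) + 1509 = (-4 + √(-27349 + 4900*(2*(-¼)))/70) + 1509 = (-4 + √(-27349 + 4900*(-½))/70) + 1509 = (-4 + √(-27349 - 2450)/70) + 1509 = (-4 + √(-29799)/70) + 1509 = (-4 + (3*I*√3311)/70) + 1509 = (-4 + 3*I*√3311/70) + 1509 = 1505 + 3*I*√3311/70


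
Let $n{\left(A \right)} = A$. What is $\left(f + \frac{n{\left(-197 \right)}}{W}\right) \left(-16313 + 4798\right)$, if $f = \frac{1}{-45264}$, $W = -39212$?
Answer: $- \frac{25556955235}{443722992} \approx -57.597$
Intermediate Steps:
$f = - \frac{1}{45264} \approx -2.2093 \cdot 10^{-5}$
$\left(f + \frac{n{\left(-197 \right)}}{W}\right) \left(-16313 + 4798\right) = \left(- \frac{1}{45264} - \frac{197}{-39212}\right) \left(-16313 + 4798\right) = \left(- \frac{1}{45264} - - \frac{197}{39212}\right) \left(-11515\right) = \left(- \frac{1}{45264} + \frac{197}{39212}\right) \left(-11515\right) = \frac{2219449}{443722992} \left(-11515\right) = - \frac{25556955235}{443722992}$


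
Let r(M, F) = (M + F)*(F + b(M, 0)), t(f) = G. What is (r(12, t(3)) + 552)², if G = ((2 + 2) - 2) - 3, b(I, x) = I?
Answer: 452929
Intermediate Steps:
G = -1 (G = (4 - 2) - 3 = 2 - 3 = -1)
t(f) = -1
r(M, F) = (F + M)² (r(M, F) = (M + F)*(F + M) = (F + M)*(F + M) = (F + M)²)
(r(12, t(3)) + 552)² = (((-1)² + 12² + 2*(-1)*12) + 552)² = ((1 + 144 - 24) + 552)² = (121 + 552)² = 673² = 452929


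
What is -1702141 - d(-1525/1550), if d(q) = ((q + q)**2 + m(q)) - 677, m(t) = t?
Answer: -3270219359/1922 ≈ -1.7015e+6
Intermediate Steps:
d(q) = -677 + q + 4*q**2 (d(q) = ((q + q)**2 + q) - 677 = ((2*q)**2 + q) - 677 = (4*q**2 + q) - 677 = (q + 4*q**2) - 677 = -677 + q + 4*q**2)
-1702141 - d(-1525/1550) = -1702141 - (-677 - 1525/1550 + 4*(-1525/1550)**2) = -1702141 - (-677 - 1525*1/1550 + 4*(-1525*1/1550)**2) = -1702141 - (-677 - 61/62 + 4*(-61/62)**2) = -1702141 - (-677 - 61/62 + 4*(3721/3844)) = -1702141 - (-677 - 61/62 + 3721/961) = -1702141 - 1*(-1295643/1922) = -1702141 + 1295643/1922 = -3270219359/1922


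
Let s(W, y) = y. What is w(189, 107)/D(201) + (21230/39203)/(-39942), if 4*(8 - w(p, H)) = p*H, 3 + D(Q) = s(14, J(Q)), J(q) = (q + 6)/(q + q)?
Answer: 117681781269719/57936310362 ≈ 2031.2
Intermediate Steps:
J(q) = (6 + q)/(2*q) (J(q) = (6 + q)/((2*q)) = (6 + q)*(1/(2*q)) = (6 + q)/(2*q))
D(Q) = -3 + (6 + Q)/(2*Q)
w(p, H) = 8 - H*p/4 (w(p, H) = 8 - p*H/4 = 8 - H*p/4)
w(189, 107)/D(201) + (21230/39203)/(-39942) = (8 - ¼*107*189)/(-5/2 + 3/201) + (21230/39203)/(-39942) = (8 - 20223/4)/(-5/2 + 3*(1/201)) + (21230*(1/39203))*(-1/39942) = -20191/(4*(-5/2 + 1/67)) + (21230/39203)*(-1/39942) = -20191/(4*(-333/134)) - 10615/782923113 = -20191/4*(-134/333) - 10615/782923113 = 1352797/666 - 10615/782923113 = 117681781269719/57936310362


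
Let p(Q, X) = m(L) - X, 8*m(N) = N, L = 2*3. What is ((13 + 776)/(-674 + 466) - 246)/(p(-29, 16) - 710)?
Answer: 17319/50284 ≈ 0.34442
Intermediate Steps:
L = 6
m(N) = N/8
p(Q, X) = ¾ - X (p(Q, X) = (⅛)*6 - X = ¾ - X)
((13 + 776)/(-674 + 466) - 246)/(p(-29, 16) - 710) = ((13 + 776)/(-674 + 466) - 246)/((¾ - 1*16) - 710) = (789/(-208) - 246)/((¾ - 16) - 710) = (789*(-1/208) - 246)/(-61/4 - 710) = (-789/208 - 246)/(-2901/4) = -4/2901*(-51957/208) = 17319/50284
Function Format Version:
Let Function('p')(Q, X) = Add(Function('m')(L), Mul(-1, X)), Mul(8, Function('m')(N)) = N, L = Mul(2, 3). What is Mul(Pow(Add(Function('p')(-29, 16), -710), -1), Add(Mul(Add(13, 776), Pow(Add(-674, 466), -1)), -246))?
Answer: Rational(17319, 50284) ≈ 0.34442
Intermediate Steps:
L = 6
Function('m')(N) = Mul(Rational(1, 8), N)
Function('p')(Q, X) = Add(Rational(3, 4), Mul(-1, X)) (Function('p')(Q, X) = Add(Mul(Rational(1, 8), 6), Mul(-1, X)) = Add(Rational(3, 4), Mul(-1, X)))
Mul(Pow(Add(Function('p')(-29, 16), -710), -1), Add(Mul(Add(13, 776), Pow(Add(-674, 466), -1)), -246)) = Mul(Pow(Add(Add(Rational(3, 4), Mul(-1, 16)), -710), -1), Add(Mul(Add(13, 776), Pow(Add(-674, 466), -1)), -246)) = Mul(Pow(Add(Add(Rational(3, 4), -16), -710), -1), Add(Mul(789, Pow(-208, -1)), -246)) = Mul(Pow(Add(Rational(-61, 4), -710), -1), Add(Mul(789, Rational(-1, 208)), -246)) = Mul(Pow(Rational(-2901, 4), -1), Add(Rational(-789, 208), -246)) = Mul(Rational(-4, 2901), Rational(-51957, 208)) = Rational(17319, 50284)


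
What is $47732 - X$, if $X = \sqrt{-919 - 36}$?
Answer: $47732 - i \sqrt{955} \approx 47732.0 - 30.903 i$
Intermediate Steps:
$X = i \sqrt{955}$ ($X = \sqrt{-955} = i \sqrt{955} \approx 30.903 i$)
$47732 - X = 47732 - i \sqrt{955}$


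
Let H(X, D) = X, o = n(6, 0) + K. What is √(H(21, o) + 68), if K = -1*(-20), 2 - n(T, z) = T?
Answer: √89 ≈ 9.4340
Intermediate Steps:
n(T, z) = 2 - T
K = 20
o = 16 (o = (2 - 1*6) + 20 = (2 - 6) + 20 = -4 + 20 = 16)
√(H(21, o) + 68) = √(21 + 68) = √89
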